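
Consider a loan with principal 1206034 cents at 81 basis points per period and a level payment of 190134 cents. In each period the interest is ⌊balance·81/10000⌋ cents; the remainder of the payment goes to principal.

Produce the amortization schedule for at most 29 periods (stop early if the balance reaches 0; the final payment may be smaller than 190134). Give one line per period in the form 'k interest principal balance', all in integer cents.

1 9768 180366 1025668
2 8307 181827 843841
3 6835 183299 660542
4 5350 184784 475758
5 3853 186281 289477
6 2344 187790 101687
7 823 101687 0

1. interest=⌊1206034·81/10000⌋=9768; principal=190134-9768=180366; balance=1206034-180366=1025668
2. interest=⌊1025668·81/10000⌋=8307; principal=190134-8307=181827; balance=1025668-181827=843841
3. interest=⌊843841·81/10000⌋=6835; principal=190134-6835=183299; balance=843841-183299=660542
4. interest=⌊660542·81/10000⌋=5350; principal=190134-5350=184784; balance=660542-184784=475758
5. interest=⌊475758·81/10000⌋=3853; principal=190134-3853=186281; balance=475758-186281=289477
6. interest=⌊289477·81/10000⌋=2344; principal=190134-2344=187790; balance=289477-187790=101687
7. interest=⌊101687·81/10000⌋=823; principal=min(190134-823,101687)=101687; balance=101687-101687=0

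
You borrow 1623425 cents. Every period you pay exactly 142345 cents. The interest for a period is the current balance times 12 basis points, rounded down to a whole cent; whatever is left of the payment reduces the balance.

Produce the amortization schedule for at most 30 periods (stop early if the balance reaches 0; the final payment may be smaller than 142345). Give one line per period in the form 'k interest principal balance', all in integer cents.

1. interest=⌊1623425·12/10000⌋=1948; principal=142345-1948=140397; balance=1623425-140397=1483028
2. interest=⌊1483028·12/10000⌋=1779; principal=142345-1779=140566; balance=1483028-140566=1342462
3. interest=⌊1342462·12/10000⌋=1610; principal=142345-1610=140735; balance=1342462-140735=1201727
4. interest=⌊1201727·12/10000⌋=1442; principal=142345-1442=140903; balance=1201727-140903=1060824
5. interest=⌊1060824·12/10000⌋=1272; principal=142345-1272=141073; balance=1060824-141073=919751
6. interest=⌊919751·12/10000⌋=1103; principal=142345-1103=141242; balance=919751-141242=778509
7. interest=⌊778509·12/10000⌋=934; principal=142345-934=141411; balance=778509-141411=637098
8. interest=⌊637098·12/10000⌋=764; principal=142345-764=141581; balance=637098-141581=495517
9. interest=⌊495517·12/10000⌋=594; principal=142345-594=141751; balance=495517-141751=353766
10. interest=⌊353766·12/10000⌋=424; principal=142345-424=141921; balance=353766-141921=211845
11. interest=⌊211845·12/10000⌋=254; principal=142345-254=142091; balance=211845-142091=69754
12. interest=⌊69754·12/10000⌋=83; principal=min(142345-83,69754)=69754; balance=69754-69754=0

1 1948 140397 1483028
2 1779 140566 1342462
3 1610 140735 1201727
4 1442 140903 1060824
5 1272 141073 919751
6 1103 141242 778509
7 934 141411 637098
8 764 141581 495517
9 594 141751 353766
10 424 141921 211845
11 254 142091 69754
12 83 69754 0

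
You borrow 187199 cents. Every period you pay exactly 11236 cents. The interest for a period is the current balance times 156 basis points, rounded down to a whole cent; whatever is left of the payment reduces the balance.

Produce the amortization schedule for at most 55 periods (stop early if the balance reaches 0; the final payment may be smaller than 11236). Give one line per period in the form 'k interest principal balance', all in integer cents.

1. interest=⌊187199·156/10000⌋=2920; principal=11236-2920=8316; balance=187199-8316=178883
2. interest=⌊178883·156/10000⌋=2790; principal=11236-2790=8446; balance=178883-8446=170437
3. interest=⌊170437·156/10000⌋=2658; principal=11236-2658=8578; balance=170437-8578=161859
4. interest=⌊161859·156/10000⌋=2525; principal=11236-2525=8711; balance=161859-8711=153148
5. interest=⌊153148·156/10000⌋=2389; principal=11236-2389=8847; balance=153148-8847=144301
6. interest=⌊144301·156/10000⌋=2251; principal=11236-2251=8985; balance=144301-8985=135316
7. interest=⌊135316·156/10000⌋=2110; principal=11236-2110=9126; balance=135316-9126=126190
8. interest=⌊126190·156/10000⌋=1968; principal=11236-1968=9268; balance=126190-9268=116922
9. interest=⌊116922·156/10000⌋=1823; principal=11236-1823=9413; balance=116922-9413=107509
10. interest=⌊107509·156/10000⌋=1677; principal=11236-1677=9559; balance=107509-9559=97950
11. interest=⌊97950·156/10000⌋=1528; principal=11236-1528=9708; balance=97950-9708=88242
12. interest=⌊88242·156/10000⌋=1376; principal=11236-1376=9860; balance=88242-9860=78382
13. interest=⌊78382·156/10000⌋=1222; principal=11236-1222=10014; balance=78382-10014=68368
14. interest=⌊68368·156/10000⌋=1066; principal=11236-1066=10170; balance=68368-10170=58198
15. interest=⌊58198·156/10000⌋=907; principal=11236-907=10329; balance=58198-10329=47869
16. interest=⌊47869·156/10000⌋=746; principal=11236-746=10490; balance=47869-10490=37379
17. interest=⌊37379·156/10000⌋=583; principal=11236-583=10653; balance=37379-10653=26726
18. interest=⌊26726·156/10000⌋=416; principal=11236-416=10820; balance=26726-10820=15906
19. interest=⌊15906·156/10000⌋=248; principal=11236-248=10988; balance=15906-10988=4918
20. interest=⌊4918·156/10000⌋=76; principal=min(11236-76,4918)=4918; balance=4918-4918=0

1 2920 8316 178883
2 2790 8446 170437
3 2658 8578 161859
4 2525 8711 153148
5 2389 8847 144301
6 2251 8985 135316
7 2110 9126 126190
8 1968 9268 116922
9 1823 9413 107509
10 1677 9559 97950
11 1528 9708 88242
12 1376 9860 78382
13 1222 10014 68368
14 1066 10170 58198
15 907 10329 47869
16 746 10490 37379
17 583 10653 26726
18 416 10820 15906
19 248 10988 4918
20 76 4918 0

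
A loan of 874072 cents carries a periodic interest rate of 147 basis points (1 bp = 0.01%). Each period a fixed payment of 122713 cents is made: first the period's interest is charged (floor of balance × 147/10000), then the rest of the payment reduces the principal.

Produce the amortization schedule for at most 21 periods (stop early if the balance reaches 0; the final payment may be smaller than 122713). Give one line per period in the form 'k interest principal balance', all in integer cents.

1 12848 109865 764207
2 11233 111480 652727
3 9595 113118 539609
4 7932 114781 424828
5 6244 116469 308359
6 4532 118181 190178
7 2795 119918 70260
8 1032 70260 0

1. interest=⌊874072·147/10000⌋=12848; principal=122713-12848=109865; balance=874072-109865=764207
2. interest=⌊764207·147/10000⌋=11233; principal=122713-11233=111480; balance=764207-111480=652727
3. interest=⌊652727·147/10000⌋=9595; principal=122713-9595=113118; balance=652727-113118=539609
4. interest=⌊539609·147/10000⌋=7932; principal=122713-7932=114781; balance=539609-114781=424828
5. interest=⌊424828·147/10000⌋=6244; principal=122713-6244=116469; balance=424828-116469=308359
6. interest=⌊308359·147/10000⌋=4532; principal=122713-4532=118181; balance=308359-118181=190178
7. interest=⌊190178·147/10000⌋=2795; principal=122713-2795=119918; balance=190178-119918=70260
8. interest=⌊70260·147/10000⌋=1032; principal=min(122713-1032,70260)=70260; balance=70260-70260=0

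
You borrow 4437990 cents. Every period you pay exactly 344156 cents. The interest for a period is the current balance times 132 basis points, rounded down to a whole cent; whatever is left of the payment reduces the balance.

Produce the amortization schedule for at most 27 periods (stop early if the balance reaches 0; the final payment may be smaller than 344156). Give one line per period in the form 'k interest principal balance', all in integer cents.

1. interest=⌊4437990·132/10000⌋=58581; principal=344156-58581=285575; balance=4437990-285575=4152415
2. interest=⌊4152415·132/10000⌋=54811; principal=344156-54811=289345; balance=4152415-289345=3863070
3. interest=⌊3863070·132/10000⌋=50992; principal=344156-50992=293164; balance=3863070-293164=3569906
4. interest=⌊3569906·132/10000⌋=47122; principal=344156-47122=297034; balance=3569906-297034=3272872
5. interest=⌊3272872·132/10000⌋=43201; principal=344156-43201=300955; balance=3272872-300955=2971917
6. interest=⌊2971917·132/10000⌋=39229; principal=344156-39229=304927; balance=2971917-304927=2666990
7. interest=⌊2666990·132/10000⌋=35204; principal=344156-35204=308952; balance=2666990-308952=2358038
8. interest=⌊2358038·132/10000⌋=31126; principal=344156-31126=313030; balance=2358038-313030=2045008
9. interest=⌊2045008·132/10000⌋=26994; principal=344156-26994=317162; balance=2045008-317162=1727846
10. interest=⌊1727846·132/10000⌋=22807; principal=344156-22807=321349; balance=1727846-321349=1406497
11. interest=⌊1406497·132/10000⌋=18565; principal=344156-18565=325591; balance=1406497-325591=1080906
12. interest=⌊1080906·132/10000⌋=14267; principal=344156-14267=329889; balance=1080906-329889=751017
13. interest=⌊751017·132/10000⌋=9913; principal=344156-9913=334243; balance=751017-334243=416774
14. interest=⌊416774·132/10000⌋=5501; principal=344156-5501=338655; balance=416774-338655=78119
15. interest=⌊78119·132/10000⌋=1031; principal=min(344156-1031,78119)=78119; balance=78119-78119=0

1 58581 285575 4152415
2 54811 289345 3863070
3 50992 293164 3569906
4 47122 297034 3272872
5 43201 300955 2971917
6 39229 304927 2666990
7 35204 308952 2358038
8 31126 313030 2045008
9 26994 317162 1727846
10 22807 321349 1406497
11 18565 325591 1080906
12 14267 329889 751017
13 9913 334243 416774
14 5501 338655 78119
15 1031 78119 0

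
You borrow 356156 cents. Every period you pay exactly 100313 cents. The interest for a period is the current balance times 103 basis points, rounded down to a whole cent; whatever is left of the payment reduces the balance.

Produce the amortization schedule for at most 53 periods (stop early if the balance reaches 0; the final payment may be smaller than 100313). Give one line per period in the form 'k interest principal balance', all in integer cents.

1. interest=⌊356156·103/10000⌋=3668; principal=100313-3668=96645; balance=356156-96645=259511
2. interest=⌊259511·103/10000⌋=2672; principal=100313-2672=97641; balance=259511-97641=161870
3. interest=⌊161870·103/10000⌋=1667; principal=100313-1667=98646; balance=161870-98646=63224
4. interest=⌊63224·103/10000⌋=651; principal=min(100313-651,63224)=63224; balance=63224-63224=0

1 3668 96645 259511
2 2672 97641 161870
3 1667 98646 63224
4 651 63224 0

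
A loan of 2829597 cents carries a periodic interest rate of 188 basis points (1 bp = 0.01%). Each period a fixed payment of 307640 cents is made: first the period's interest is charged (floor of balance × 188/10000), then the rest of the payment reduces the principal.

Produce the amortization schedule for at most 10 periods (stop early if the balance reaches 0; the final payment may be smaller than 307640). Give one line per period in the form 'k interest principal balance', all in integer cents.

1 53196 254444 2575153
2 48412 259228 2315925
3 43539 264101 2051824
4 38574 269066 1782758
5 33515 274125 1508633
6 28362 279278 1229355
7 23111 284529 944826
8 17762 289878 654948
9 12313 295327 359621
10 6760 300880 58741

1. interest=⌊2829597·188/10000⌋=53196; principal=307640-53196=254444; balance=2829597-254444=2575153
2. interest=⌊2575153·188/10000⌋=48412; principal=307640-48412=259228; balance=2575153-259228=2315925
3. interest=⌊2315925·188/10000⌋=43539; principal=307640-43539=264101; balance=2315925-264101=2051824
4. interest=⌊2051824·188/10000⌋=38574; principal=307640-38574=269066; balance=2051824-269066=1782758
5. interest=⌊1782758·188/10000⌋=33515; principal=307640-33515=274125; balance=1782758-274125=1508633
6. interest=⌊1508633·188/10000⌋=28362; principal=307640-28362=279278; balance=1508633-279278=1229355
7. interest=⌊1229355·188/10000⌋=23111; principal=307640-23111=284529; balance=1229355-284529=944826
8. interest=⌊944826·188/10000⌋=17762; principal=307640-17762=289878; balance=944826-289878=654948
9. interest=⌊654948·188/10000⌋=12313; principal=307640-12313=295327; balance=654948-295327=359621
10. interest=⌊359621·188/10000⌋=6760; principal=307640-6760=300880; balance=359621-300880=58741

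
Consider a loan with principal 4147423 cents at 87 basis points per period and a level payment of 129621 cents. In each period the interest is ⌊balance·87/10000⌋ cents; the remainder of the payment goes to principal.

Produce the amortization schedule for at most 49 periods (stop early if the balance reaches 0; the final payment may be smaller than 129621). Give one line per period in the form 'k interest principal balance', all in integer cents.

1 36082 93539 4053884
2 35268 94353 3959531
3 34447 95174 3864357
4 33619 96002 3768355
5 32784 96837 3671518
6 31942 97679 3573839
7 31092 98529 3475310
8 30235 99386 3375924
9 29370 100251 3275673
10 28498 101123 3174550
11 27618 102003 3072547
12 26731 102890 2969657
13 25836 103785 2865872
14 24933 104688 2761184
15 24022 105599 2655585
16 23103 106518 2549067
17 22176 107445 2441622
18 21242 108379 2333243
19 20299 109322 2223921
20 19348 110273 2113648
21 18388 111233 2002415
22 17421 112200 1890215
23 16444 113177 1777038
24 15460 114161 1662877
25 14467 115154 1547723
26 13465 116156 1431567
27 12454 117167 1314400
28 11435 118186 1196214
29 10407 119214 1077000
30 9369 120252 956748
31 8323 121298 835450
32 7268 122353 713097
33 6203 123418 589679
34 5130 124491 465188
35 4047 125574 339614
36 2954 126667 212947
37 1852 127769 85178
38 741 85178 0

1. interest=⌊4147423·87/10000⌋=36082; principal=129621-36082=93539; balance=4147423-93539=4053884
2. interest=⌊4053884·87/10000⌋=35268; principal=129621-35268=94353; balance=4053884-94353=3959531
3. interest=⌊3959531·87/10000⌋=34447; principal=129621-34447=95174; balance=3959531-95174=3864357
4. interest=⌊3864357·87/10000⌋=33619; principal=129621-33619=96002; balance=3864357-96002=3768355
5. interest=⌊3768355·87/10000⌋=32784; principal=129621-32784=96837; balance=3768355-96837=3671518
6. interest=⌊3671518·87/10000⌋=31942; principal=129621-31942=97679; balance=3671518-97679=3573839
7. interest=⌊3573839·87/10000⌋=31092; principal=129621-31092=98529; balance=3573839-98529=3475310
8. interest=⌊3475310·87/10000⌋=30235; principal=129621-30235=99386; balance=3475310-99386=3375924
9. interest=⌊3375924·87/10000⌋=29370; principal=129621-29370=100251; balance=3375924-100251=3275673
10. interest=⌊3275673·87/10000⌋=28498; principal=129621-28498=101123; balance=3275673-101123=3174550
11. interest=⌊3174550·87/10000⌋=27618; principal=129621-27618=102003; balance=3174550-102003=3072547
12. interest=⌊3072547·87/10000⌋=26731; principal=129621-26731=102890; balance=3072547-102890=2969657
13. interest=⌊2969657·87/10000⌋=25836; principal=129621-25836=103785; balance=2969657-103785=2865872
14. interest=⌊2865872·87/10000⌋=24933; principal=129621-24933=104688; balance=2865872-104688=2761184
15. interest=⌊2761184·87/10000⌋=24022; principal=129621-24022=105599; balance=2761184-105599=2655585
16. interest=⌊2655585·87/10000⌋=23103; principal=129621-23103=106518; balance=2655585-106518=2549067
17. interest=⌊2549067·87/10000⌋=22176; principal=129621-22176=107445; balance=2549067-107445=2441622
18. interest=⌊2441622·87/10000⌋=21242; principal=129621-21242=108379; balance=2441622-108379=2333243
19. interest=⌊2333243·87/10000⌋=20299; principal=129621-20299=109322; balance=2333243-109322=2223921
20. interest=⌊2223921·87/10000⌋=19348; principal=129621-19348=110273; balance=2223921-110273=2113648
21. interest=⌊2113648·87/10000⌋=18388; principal=129621-18388=111233; balance=2113648-111233=2002415
22. interest=⌊2002415·87/10000⌋=17421; principal=129621-17421=112200; balance=2002415-112200=1890215
23. interest=⌊1890215·87/10000⌋=16444; principal=129621-16444=113177; balance=1890215-113177=1777038
24. interest=⌊1777038·87/10000⌋=15460; principal=129621-15460=114161; balance=1777038-114161=1662877
25. interest=⌊1662877·87/10000⌋=14467; principal=129621-14467=115154; balance=1662877-115154=1547723
26. interest=⌊1547723·87/10000⌋=13465; principal=129621-13465=116156; balance=1547723-116156=1431567
27. interest=⌊1431567·87/10000⌋=12454; principal=129621-12454=117167; balance=1431567-117167=1314400
28. interest=⌊1314400·87/10000⌋=11435; principal=129621-11435=118186; balance=1314400-118186=1196214
29. interest=⌊1196214·87/10000⌋=10407; principal=129621-10407=119214; balance=1196214-119214=1077000
30. interest=⌊1077000·87/10000⌋=9369; principal=129621-9369=120252; balance=1077000-120252=956748
31. interest=⌊956748·87/10000⌋=8323; principal=129621-8323=121298; balance=956748-121298=835450
32. interest=⌊835450·87/10000⌋=7268; principal=129621-7268=122353; balance=835450-122353=713097
33. interest=⌊713097·87/10000⌋=6203; principal=129621-6203=123418; balance=713097-123418=589679
34. interest=⌊589679·87/10000⌋=5130; principal=129621-5130=124491; balance=589679-124491=465188
35. interest=⌊465188·87/10000⌋=4047; principal=129621-4047=125574; balance=465188-125574=339614
36. interest=⌊339614·87/10000⌋=2954; principal=129621-2954=126667; balance=339614-126667=212947
37. interest=⌊212947·87/10000⌋=1852; principal=129621-1852=127769; balance=212947-127769=85178
38. interest=⌊85178·87/10000⌋=741; principal=min(129621-741,85178)=85178; balance=85178-85178=0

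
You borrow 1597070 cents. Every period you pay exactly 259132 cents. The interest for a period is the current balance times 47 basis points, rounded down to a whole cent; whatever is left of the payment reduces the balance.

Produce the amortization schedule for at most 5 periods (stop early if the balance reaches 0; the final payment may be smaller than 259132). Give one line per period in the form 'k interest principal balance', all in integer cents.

1. interest=⌊1597070·47/10000⌋=7506; principal=259132-7506=251626; balance=1597070-251626=1345444
2. interest=⌊1345444·47/10000⌋=6323; principal=259132-6323=252809; balance=1345444-252809=1092635
3. interest=⌊1092635·47/10000⌋=5135; principal=259132-5135=253997; balance=1092635-253997=838638
4. interest=⌊838638·47/10000⌋=3941; principal=259132-3941=255191; balance=838638-255191=583447
5. interest=⌊583447·47/10000⌋=2742; principal=259132-2742=256390; balance=583447-256390=327057

1 7506 251626 1345444
2 6323 252809 1092635
3 5135 253997 838638
4 3941 255191 583447
5 2742 256390 327057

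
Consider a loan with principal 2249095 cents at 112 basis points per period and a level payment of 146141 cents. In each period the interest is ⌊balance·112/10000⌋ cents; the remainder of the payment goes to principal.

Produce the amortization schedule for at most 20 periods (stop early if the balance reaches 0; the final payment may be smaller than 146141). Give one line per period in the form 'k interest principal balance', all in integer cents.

1 25189 120952 2128143
2 23835 122306 2005837
3 22465 123676 1882161
4 21080 125061 1757100
5 19679 126462 1630638
6 18263 127878 1502760
7 16830 129311 1373449
8 15382 130759 1242690
9 13918 132223 1110467
10 12437 133704 976763
11 10939 135202 841561
12 9425 136716 704845
13 7894 138247 566598
14 6345 139796 426802
15 4780 141361 285441
16 3196 142945 142496
17 1595 142496 0

1. interest=⌊2249095·112/10000⌋=25189; principal=146141-25189=120952; balance=2249095-120952=2128143
2. interest=⌊2128143·112/10000⌋=23835; principal=146141-23835=122306; balance=2128143-122306=2005837
3. interest=⌊2005837·112/10000⌋=22465; principal=146141-22465=123676; balance=2005837-123676=1882161
4. interest=⌊1882161·112/10000⌋=21080; principal=146141-21080=125061; balance=1882161-125061=1757100
5. interest=⌊1757100·112/10000⌋=19679; principal=146141-19679=126462; balance=1757100-126462=1630638
6. interest=⌊1630638·112/10000⌋=18263; principal=146141-18263=127878; balance=1630638-127878=1502760
7. interest=⌊1502760·112/10000⌋=16830; principal=146141-16830=129311; balance=1502760-129311=1373449
8. interest=⌊1373449·112/10000⌋=15382; principal=146141-15382=130759; balance=1373449-130759=1242690
9. interest=⌊1242690·112/10000⌋=13918; principal=146141-13918=132223; balance=1242690-132223=1110467
10. interest=⌊1110467·112/10000⌋=12437; principal=146141-12437=133704; balance=1110467-133704=976763
11. interest=⌊976763·112/10000⌋=10939; principal=146141-10939=135202; balance=976763-135202=841561
12. interest=⌊841561·112/10000⌋=9425; principal=146141-9425=136716; balance=841561-136716=704845
13. interest=⌊704845·112/10000⌋=7894; principal=146141-7894=138247; balance=704845-138247=566598
14. interest=⌊566598·112/10000⌋=6345; principal=146141-6345=139796; balance=566598-139796=426802
15. interest=⌊426802·112/10000⌋=4780; principal=146141-4780=141361; balance=426802-141361=285441
16. interest=⌊285441·112/10000⌋=3196; principal=146141-3196=142945; balance=285441-142945=142496
17. interest=⌊142496·112/10000⌋=1595; principal=min(146141-1595,142496)=142496; balance=142496-142496=0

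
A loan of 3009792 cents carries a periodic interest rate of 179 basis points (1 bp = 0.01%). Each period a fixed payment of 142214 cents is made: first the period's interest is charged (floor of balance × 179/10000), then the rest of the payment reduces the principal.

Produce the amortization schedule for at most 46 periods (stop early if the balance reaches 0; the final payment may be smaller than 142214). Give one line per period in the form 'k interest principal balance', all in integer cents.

1 53875 88339 2921453
2 52294 89920 2831533
3 50684 91530 2740003
4 49046 93168 2646835
5 47378 94836 2551999
6 45680 96534 2455465
7 43952 98262 2357203
8 42193 100021 2257182
9 40403 101811 2155371
10 38581 103633 2051738
11 36726 105488 1946250
12 34837 107377 1838873
13 32915 109299 1729574
14 30959 111255 1618319
15 28967 113247 1505072
16 26940 115274 1389798
17 24877 117337 1272461
18 22777 119437 1153024
19 20639 121575 1031449
20 18462 123752 907697
21 16247 125967 781730
22 13992 128222 653508
23 11697 130517 522991
24 9361 132853 390138
25 6983 135231 254907
26 4562 137652 117255
27 2098 117255 0

1. interest=⌊3009792·179/10000⌋=53875; principal=142214-53875=88339; balance=3009792-88339=2921453
2. interest=⌊2921453·179/10000⌋=52294; principal=142214-52294=89920; balance=2921453-89920=2831533
3. interest=⌊2831533·179/10000⌋=50684; principal=142214-50684=91530; balance=2831533-91530=2740003
4. interest=⌊2740003·179/10000⌋=49046; principal=142214-49046=93168; balance=2740003-93168=2646835
5. interest=⌊2646835·179/10000⌋=47378; principal=142214-47378=94836; balance=2646835-94836=2551999
6. interest=⌊2551999·179/10000⌋=45680; principal=142214-45680=96534; balance=2551999-96534=2455465
7. interest=⌊2455465·179/10000⌋=43952; principal=142214-43952=98262; balance=2455465-98262=2357203
8. interest=⌊2357203·179/10000⌋=42193; principal=142214-42193=100021; balance=2357203-100021=2257182
9. interest=⌊2257182·179/10000⌋=40403; principal=142214-40403=101811; balance=2257182-101811=2155371
10. interest=⌊2155371·179/10000⌋=38581; principal=142214-38581=103633; balance=2155371-103633=2051738
11. interest=⌊2051738·179/10000⌋=36726; principal=142214-36726=105488; balance=2051738-105488=1946250
12. interest=⌊1946250·179/10000⌋=34837; principal=142214-34837=107377; balance=1946250-107377=1838873
13. interest=⌊1838873·179/10000⌋=32915; principal=142214-32915=109299; balance=1838873-109299=1729574
14. interest=⌊1729574·179/10000⌋=30959; principal=142214-30959=111255; balance=1729574-111255=1618319
15. interest=⌊1618319·179/10000⌋=28967; principal=142214-28967=113247; balance=1618319-113247=1505072
16. interest=⌊1505072·179/10000⌋=26940; principal=142214-26940=115274; balance=1505072-115274=1389798
17. interest=⌊1389798·179/10000⌋=24877; principal=142214-24877=117337; balance=1389798-117337=1272461
18. interest=⌊1272461·179/10000⌋=22777; principal=142214-22777=119437; balance=1272461-119437=1153024
19. interest=⌊1153024·179/10000⌋=20639; principal=142214-20639=121575; balance=1153024-121575=1031449
20. interest=⌊1031449·179/10000⌋=18462; principal=142214-18462=123752; balance=1031449-123752=907697
21. interest=⌊907697·179/10000⌋=16247; principal=142214-16247=125967; balance=907697-125967=781730
22. interest=⌊781730·179/10000⌋=13992; principal=142214-13992=128222; balance=781730-128222=653508
23. interest=⌊653508·179/10000⌋=11697; principal=142214-11697=130517; balance=653508-130517=522991
24. interest=⌊522991·179/10000⌋=9361; principal=142214-9361=132853; balance=522991-132853=390138
25. interest=⌊390138·179/10000⌋=6983; principal=142214-6983=135231; balance=390138-135231=254907
26. interest=⌊254907·179/10000⌋=4562; principal=142214-4562=137652; balance=254907-137652=117255
27. interest=⌊117255·179/10000⌋=2098; principal=min(142214-2098,117255)=117255; balance=117255-117255=0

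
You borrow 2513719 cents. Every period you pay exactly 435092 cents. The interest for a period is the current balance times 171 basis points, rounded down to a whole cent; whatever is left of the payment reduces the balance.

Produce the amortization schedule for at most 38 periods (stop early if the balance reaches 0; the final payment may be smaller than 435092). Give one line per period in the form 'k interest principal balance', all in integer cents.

1. interest=⌊2513719·171/10000⌋=42984; principal=435092-42984=392108; balance=2513719-392108=2121611
2. interest=⌊2121611·171/10000⌋=36279; principal=435092-36279=398813; balance=2121611-398813=1722798
3. interest=⌊1722798·171/10000⌋=29459; principal=435092-29459=405633; balance=1722798-405633=1317165
4. interest=⌊1317165·171/10000⌋=22523; principal=435092-22523=412569; balance=1317165-412569=904596
5. interest=⌊904596·171/10000⌋=15468; principal=435092-15468=419624; balance=904596-419624=484972
6. interest=⌊484972·171/10000⌋=8293; principal=435092-8293=426799; balance=484972-426799=58173
7. interest=⌊58173·171/10000⌋=994; principal=min(435092-994,58173)=58173; balance=58173-58173=0

1 42984 392108 2121611
2 36279 398813 1722798
3 29459 405633 1317165
4 22523 412569 904596
5 15468 419624 484972
6 8293 426799 58173
7 994 58173 0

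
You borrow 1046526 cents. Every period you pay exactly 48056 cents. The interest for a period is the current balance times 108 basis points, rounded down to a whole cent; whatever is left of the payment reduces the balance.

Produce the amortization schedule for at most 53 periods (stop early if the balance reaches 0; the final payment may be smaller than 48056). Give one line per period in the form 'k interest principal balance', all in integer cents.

1 11302 36754 1009772
2 10905 37151 972621
3 10504 37552 935069
4 10098 37958 897111
5 9688 38368 858743
6 9274 38782 819961
7 8855 39201 780760
8 8432 39624 741136
9 8004 40052 701084
10 7571 40485 660599
11 7134 40922 619677
12 6692 41364 578313
13 6245 41811 536502
14 5794 42262 494240
15 5337 42719 451521
16 4876 43180 408341
17 4410 43646 364695
18 3938 44118 320577
19 3462 44594 275983
20 2980 45076 230907
21 2493 45563 185344
22 2001 46055 139289
23 1504 46552 92737
24 1001 47055 45682
25 493 45682 0

1. interest=⌊1046526·108/10000⌋=11302; principal=48056-11302=36754; balance=1046526-36754=1009772
2. interest=⌊1009772·108/10000⌋=10905; principal=48056-10905=37151; balance=1009772-37151=972621
3. interest=⌊972621·108/10000⌋=10504; principal=48056-10504=37552; balance=972621-37552=935069
4. interest=⌊935069·108/10000⌋=10098; principal=48056-10098=37958; balance=935069-37958=897111
5. interest=⌊897111·108/10000⌋=9688; principal=48056-9688=38368; balance=897111-38368=858743
6. interest=⌊858743·108/10000⌋=9274; principal=48056-9274=38782; balance=858743-38782=819961
7. interest=⌊819961·108/10000⌋=8855; principal=48056-8855=39201; balance=819961-39201=780760
8. interest=⌊780760·108/10000⌋=8432; principal=48056-8432=39624; balance=780760-39624=741136
9. interest=⌊741136·108/10000⌋=8004; principal=48056-8004=40052; balance=741136-40052=701084
10. interest=⌊701084·108/10000⌋=7571; principal=48056-7571=40485; balance=701084-40485=660599
11. interest=⌊660599·108/10000⌋=7134; principal=48056-7134=40922; balance=660599-40922=619677
12. interest=⌊619677·108/10000⌋=6692; principal=48056-6692=41364; balance=619677-41364=578313
13. interest=⌊578313·108/10000⌋=6245; principal=48056-6245=41811; balance=578313-41811=536502
14. interest=⌊536502·108/10000⌋=5794; principal=48056-5794=42262; balance=536502-42262=494240
15. interest=⌊494240·108/10000⌋=5337; principal=48056-5337=42719; balance=494240-42719=451521
16. interest=⌊451521·108/10000⌋=4876; principal=48056-4876=43180; balance=451521-43180=408341
17. interest=⌊408341·108/10000⌋=4410; principal=48056-4410=43646; balance=408341-43646=364695
18. interest=⌊364695·108/10000⌋=3938; principal=48056-3938=44118; balance=364695-44118=320577
19. interest=⌊320577·108/10000⌋=3462; principal=48056-3462=44594; balance=320577-44594=275983
20. interest=⌊275983·108/10000⌋=2980; principal=48056-2980=45076; balance=275983-45076=230907
21. interest=⌊230907·108/10000⌋=2493; principal=48056-2493=45563; balance=230907-45563=185344
22. interest=⌊185344·108/10000⌋=2001; principal=48056-2001=46055; balance=185344-46055=139289
23. interest=⌊139289·108/10000⌋=1504; principal=48056-1504=46552; balance=139289-46552=92737
24. interest=⌊92737·108/10000⌋=1001; principal=48056-1001=47055; balance=92737-47055=45682
25. interest=⌊45682·108/10000⌋=493; principal=min(48056-493,45682)=45682; balance=45682-45682=0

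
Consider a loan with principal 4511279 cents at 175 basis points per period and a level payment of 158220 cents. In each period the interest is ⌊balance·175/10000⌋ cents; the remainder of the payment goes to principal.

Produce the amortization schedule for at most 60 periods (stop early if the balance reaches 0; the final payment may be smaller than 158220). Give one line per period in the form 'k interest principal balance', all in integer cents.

1 78947 79273 4432006
2 77560 80660 4351346
3 76148 82072 4269274
4 74712 83508 4185766
5 73250 84970 4100796
6 71763 86457 4014339
7 70250 87970 3926369
8 68711 89509 3836860
9 67145 91075 3745785
10 65551 92669 3653116
11 63929 94291 3558825
12 62279 95941 3462884
13 60600 97620 3365264
14 58892 99328 3265936
15 57153 101067 3164869
16 55385 102835 3062034
17 53585 104635 2957399
18 51754 106466 2850933
19 49891 108329 2742604
20 47995 110225 2632379
21 46066 112154 2520225
22 44103 114117 2406108
23 42106 116114 2289994
24 40074 118146 2171848
25 38007 120213 2051635
26 35903 122317 1929318
27 33763 124457 1804861
28 31585 126635 1678226
29 29368 128852 1549374
30 27114 131106 1418268
31 24819 133401 1284867
32 22485 135735 1149132
33 20109 138111 1011021
34 17692 140528 870493
35 15233 142987 727506
36 12731 145489 582017
37 10185 148035 433982
38 7594 150626 283356
39 4958 153262 130094
40 2276 130094 0

1. interest=⌊4511279·175/10000⌋=78947; principal=158220-78947=79273; balance=4511279-79273=4432006
2. interest=⌊4432006·175/10000⌋=77560; principal=158220-77560=80660; balance=4432006-80660=4351346
3. interest=⌊4351346·175/10000⌋=76148; principal=158220-76148=82072; balance=4351346-82072=4269274
4. interest=⌊4269274·175/10000⌋=74712; principal=158220-74712=83508; balance=4269274-83508=4185766
5. interest=⌊4185766·175/10000⌋=73250; principal=158220-73250=84970; balance=4185766-84970=4100796
6. interest=⌊4100796·175/10000⌋=71763; principal=158220-71763=86457; balance=4100796-86457=4014339
7. interest=⌊4014339·175/10000⌋=70250; principal=158220-70250=87970; balance=4014339-87970=3926369
8. interest=⌊3926369·175/10000⌋=68711; principal=158220-68711=89509; balance=3926369-89509=3836860
9. interest=⌊3836860·175/10000⌋=67145; principal=158220-67145=91075; balance=3836860-91075=3745785
10. interest=⌊3745785·175/10000⌋=65551; principal=158220-65551=92669; balance=3745785-92669=3653116
11. interest=⌊3653116·175/10000⌋=63929; principal=158220-63929=94291; balance=3653116-94291=3558825
12. interest=⌊3558825·175/10000⌋=62279; principal=158220-62279=95941; balance=3558825-95941=3462884
13. interest=⌊3462884·175/10000⌋=60600; principal=158220-60600=97620; balance=3462884-97620=3365264
14. interest=⌊3365264·175/10000⌋=58892; principal=158220-58892=99328; balance=3365264-99328=3265936
15. interest=⌊3265936·175/10000⌋=57153; principal=158220-57153=101067; balance=3265936-101067=3164869
16. interest=⌊3164869·175/10000⌋=55385; principal=158220-55385=102835; balance=3164869-102835=3062034
17. interest=⌊3062034·175/10000⌋=53585; principal=158220-53585=104635; balance=3062034-104635=2957399
18. interest=⌊2957399·175/10000⌋=51754; principal=158220-51754=106466; balance=2957399-106466=2850933
19. interest=⌊2850933·175/10000⌋=49891; principal=158220-49891=108329; balance=2850933-108329=2742604
20. interest=⌊2742604·175/10000⌋=47995; principal=158220-47995=110225; balance=2742604-110225=2632379
21. interest=⌊2632379·175/10000⌋=46066; principal=158220-46066=112154; balance=2632379-112154=2520225
22. interest=⌊2520225·175/10000⌋=44103; principal=158220-44103=114117; balance=2520225-114117=2406108
23. interest=⌊2406108·175/10000⌋=42106; principal=158220-42106=116114; balance=2406108-116114=2289994
24. interest=⌊2289994·175/10000⌋=40074; principal=158220-40074=118146; balance=2289994-118146=2171848
25. interest=⌊2171848·175/10000⌋=38007; principal=158220-38007=120213; balance=2171848-120213=2051635
26. interest=⌊2051635·175/10000⌋=35903; principal=158220-35903=122317; balance=2051635-122317=1929318
27. interest=⌊1929318·175/10000⌋=33763; principal=158220-33763=124457; balance=1929318-124457=1804861
28. interest=⌊1804861·175/10000⌋=31585; principal=158220-31585=126635; balance=1804861-126635=1678226
29. interest=⌊1678226·175/10000⌋=29368; principal=158220-29368=128852; balance=1678226-128852=1549374
30. interest=⌊1549374·175/10000⌋=27114; principal=158220-27114=131106; balance=1549374-131106=1418268
31. interest=⌊1418268·175/10000⌋=24819; principal=158220-24819=133401; balance=1418268-133401=1284867
32. interest=⌊1284867·175/10000⌋=22485; principal=158220-22485=135735; balance=1284867-135735=1149132
33. interest=⌊1149132·175/10000⌋=20109; principal=158220-20109=138111; balance=1149132-138111=1011021
34. interest=⌊1011021·175/10000⌋=17692; principal=158220-17692=140528; balance=1011021-140528=870493
35. interest=⌊870493·175/10000⌋=15233; principal=158220-15233=142987; balance=870493-142987=727506
36. interest=⌊727506·175/10000⌋=12731; principal=158220-12731=145489; balance=727506-145489=582017
37. interest=⌊582017·175/10000⌋=10185; principal=158220-10185=148035; balance=582017-148035=433982
38. interest=⌊433982·175/10000⌋=7594; principal=158220-7594=150626; balance=433982-150626=283356
39. interest=⌊283356·175/10000⌋=4958; principal=158220-4958=153262; balance=283356-153262=130094
40. interest=⌊130094·175/10000⌋=2276; principal=min(158220-2276,130094)=130094; balance=130094-130094=0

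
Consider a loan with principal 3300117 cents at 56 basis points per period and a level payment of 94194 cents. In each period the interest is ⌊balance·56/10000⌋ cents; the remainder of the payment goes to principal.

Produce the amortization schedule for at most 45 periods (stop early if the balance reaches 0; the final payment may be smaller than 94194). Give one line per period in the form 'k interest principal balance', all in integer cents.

1. interest=⌊3300117·56/10000⌋=18480; principal=94194-18480=75714; balance=3300117-75714=3224403
2. interest=⌊3224403·56/10000⌋=18056; principal=94194-18056=76138; balance=3224403-76138=3148265
3. interest=⌊3148265·56/10000⌋=17630; principal=94194-17630=76564; balance=3148265-76564=3071701
4. interest=⌊3071701·56/10000⌋=17201; principal=94194-17201=76993; balance=3071701-76993=2994708
5. interest=⌊2994708·56/10000⌋=16770; principal=94194-16770=77424; balance=2994708-77424=2917284
6. interest=⌊2917284·56/10000⌋=16336; principal=94194-16336=77858; balance=2917284-77858=2839426
7. interest=⌊2839426·56/10000⌋=15900; principal=94194-15900=78294; balance=2839426-78294=2761132
8. interest=⌊2761132·56/10000⌋=15462; principal=94194-15462=78732; balance=2761132-78732=2682400
9. interest=⌊2682400·56/10000⌋=15021; principal=94194-15021=79173; balance=2682400-79173=2603227
10. interest=⌊2603227·56/10000⌋=14578; principal=94194-14578=79616; balance=2603227-79616=2523611
11. interest=⌊2523611·56/10000⌋=14132; principal=94194-14132=80062; balance=2523611-80062=2443549
12. interest=⌊2443549·56/10000⌋=13683; principal=94194-13683=80511; balance=2443549-80511=2363038
13. interest=⌊2363038·56/10000⌋=13233; principal=94194-13233=80961; balance=2363038-80961=2282077
14. interest=⌊2282077·56/10000⌋=12779; principal=94194-12779=81415; balance=2282077-81415=2200662
15. interest=⌊2200662·56/10000⌋=12323; principal=94194-12323=81871; balance=2200662-81871=2118791
16. interest=⌊2118791·56/10000⌋=11865; principal=94194-11865=82329; balance=2118791-82329=2036462
17. interest=⌊2036462·56/10000⌋=11404; principal=94194-11404=82790; balance=2036462-82790=1953672
18. interest=⌊1953672·56/10000⌋=10940; principal=94194-10940=83254; balance=1953672-83254=1870418
19. interest=⌊1870418·56/10000⌋=10474; principal=94194-10474=83720; balance=1870418-83720=1786698
20. interest=⌊1786698·56/10000⌋=10005; principal=94194-10005=84189; balance=1786698-84189=1702509
21. interest=⌊1702509·56/10000⌋=9534; principal=94194-9534=84660; balance=1702509-84660=1617849
22. interest=⌊1617849·56/10000⌋=9059; principal=94194-9059=85135; balance=1617849-85135=1532714
23. interest=⌊1532714·56/10000⌋=8583; principal=94194-8583=85611; balance=1532714-85611=1447103
24. interest=⌊1447103·56/10000⌋=8103; principal=94194-8103=86091; balance=1447103-86091=1361012
25. interest=⌊1361012·56/10000⌋=7621; principal=94194-7621=86573; balance=1361012-86573=1274439
26. interest=⌊1274439·56/10000⌋=7136; principal=94194-7136=87058; balance=1274439-87058=1187381
27. interest=⌊1187381·56/10000⌋=6649; principal=94194-6649=87545; balance=1187381-87545=1099836
28. interest=⌊1099836·56/10000⌋=6159; principal=94194-6159=88035; balance=1099836-88035=1011801
29. interest=⌊1011801·56/10000⌋=5666; principal=94194-5666=88528; balance=1011801-88528=923273
30. interest=⌊923273·56/10000⌋=5170; principal=94194-5170=89024; balance=923273-89024=834249
31. interest=⌊834249·56/10000⌋=4671; principal=94194-4671=89523; balance=834249-89523=744726
32. interest=⌊744726·56/10000⌋=4170; principal=94194-4170=90024; balance=744726-90024=654702
33. interest=⌊654702·56/10000⌋=3666; principal=94194-3666=90528; balance=654702-90528=564174
34. interest=⌊564174·56/10000⌋=3159; principal=94194-3159=91035; balance=564174-91035=473139
35. interest=⌊473139·56/10000⌋=2649; principal=94194-2649=91545; balance=473139-91545=381594
36. interest=⌊381594·56/10000⌋=2136; principal=94194-2136=92058; balance=381594-92058=289536
37. interest=⌊289536·56/10000⌋=1621; principal=94194-1621=92573; balance=289536-92573=196963
38. interest=⌊196963·56/10000⌋=1102; principal=94194-1102=93092; balance=196963-93092=103871
39. interest=⌊103871·56/10000⌋=581; principal=94194-581=93613; balance=103871-93613=10258
40. interest=⌊10258·56/10000⌋=57; principal=min(94194-57,10258)=10258; balance=10258-10258=0

1 18480 75714 3224403
2 18056 76138 3148265
3 17630 76564 3071701
4 17201 76993 2994708
5 16770 77424 2917284
6 16336 77858 2839426
7 15900 78294 2761132
8 15462 78732 2682400
9 15021 79173 2603227
10 14578 79616 2523611
11 14132 80062 2443549
12 13683 80511 2363038
13 13233 80961 2282077
14 12779 81415 2200662
15 12323 81871 2118791
16 11865 82329 2036462
17 11404 82790 1953672
18 10940 83254 1870418
19 10474 83720 1786698
20 10005 84189 1702509
21 9534 84660 1617849
22 9059 85135 1532714
23 8583 85611 1447103
24 8103 86091 1361012
25 7621 86573 1274439
26 7136 87058 1187381
27 6649 87545 1099836
28 6159 88035 1011801
29 5666 88528 923273
30 5170 89024 834249
31 4671 89523 744726
32 4170 90024 654702
33 3666 90528 564174
34 3159 91035 473139
35 2649 91545 381594
36 2136 92058 289536
37 1621 92573 196963
38 1102 93092 103871
39 581 93613 10258
40 57 10258 0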